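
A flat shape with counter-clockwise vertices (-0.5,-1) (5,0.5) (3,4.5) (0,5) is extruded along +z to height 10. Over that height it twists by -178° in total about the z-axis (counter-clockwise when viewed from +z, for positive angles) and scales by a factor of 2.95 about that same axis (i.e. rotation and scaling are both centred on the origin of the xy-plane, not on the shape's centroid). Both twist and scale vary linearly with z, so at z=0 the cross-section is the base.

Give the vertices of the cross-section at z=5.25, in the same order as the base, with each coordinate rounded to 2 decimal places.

Cross-section at z=5.25: (-1.96,1.13) (0.40,-10.16) (8.73,-6.61) (10.10,-0.61)

t = z/height = 5.25/10 = 0.525
s = 1 + (scale-1)·z/height = 1 + (2.95-1)·5.25/10 = 2.023750
θ = twist·z/height = -178°·5.25/10 = -93.4500° = -1.631010 rad
cos θ = -0.060177, sin θ = -0.998188 (intermediates below are computed at full precision and shown rounded to 5 d.p.)
v1: (-0.5,-1) → rotate → (-0.96810,0.55927) → ×s → (-1.95919,1.13183) → (-1.96,1.13)
v2: (5,0.5) → rotate → (0.19821,-5.02103) → ×s → (0.40112,-10.16130) → (0.40,-10.16)
v3: (3,4.5) → rotate → (4.31131,-3.26536) → ×s → (8.72502,-6.60828) → (8.73,-6.61)
v4: (0,5) → rotate → (4.99094,-0.30089) → ×s → (10.10041,-0.60892) → (10.10,-0.61)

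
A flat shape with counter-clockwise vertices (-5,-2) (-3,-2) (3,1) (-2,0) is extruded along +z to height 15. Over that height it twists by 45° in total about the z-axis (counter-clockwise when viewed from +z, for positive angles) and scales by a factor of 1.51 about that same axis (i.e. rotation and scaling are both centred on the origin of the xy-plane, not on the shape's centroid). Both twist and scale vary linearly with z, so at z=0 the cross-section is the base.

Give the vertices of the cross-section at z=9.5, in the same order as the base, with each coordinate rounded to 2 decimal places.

Cross-section at z=9.5: (-4.55,-5.48) (-2.23,-4.22) (2.86,3.06) (-2.33,-1.26)

t = z/height = 9.5/15 = 0.633333
s = 1 + (scale-1)·z/height = 1 + (1.51-1)·9.5/15 = 1.323000
θ = twist·z/height = 45°·9.5/15 = 28.5000° = 0.497419 rad
cos θ = 0.878817, sin θ = 0.477159 (intermediates below are computed at full precision and shown rounded to 5 d.p.)
v1: (-5,-2) → rotate → (-3.43977,-4.14343) → ×s → (-4.55081,-5.48176) → (-4.55,-5.48)
v2: (-3,-2) → rotate → (-1.68213,-3.18911) → ×s → (-2.22546,-4.21919) → (-2.23,-4.22)
v3: (3,1) → rotate → (2.15929,2.31029) → ×s → (2.85674,3.05652) → (2.86,3.06)
v4: (-2,0) → rotate → (-1.75763,-0.95432) → ×s → (-2.32535,-1.26256) → (-2.33,-1.26)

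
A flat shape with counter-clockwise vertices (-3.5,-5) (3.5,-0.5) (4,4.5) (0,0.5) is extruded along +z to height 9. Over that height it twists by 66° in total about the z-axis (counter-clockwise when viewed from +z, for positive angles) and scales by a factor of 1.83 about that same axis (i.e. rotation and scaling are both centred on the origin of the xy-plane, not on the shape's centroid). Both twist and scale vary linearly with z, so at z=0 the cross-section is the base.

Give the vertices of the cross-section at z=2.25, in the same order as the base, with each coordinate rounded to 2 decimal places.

Cross-section at z=2.25: (-2.34,-6.99) (4.22,0.62) (3.09,6.58) (-0.17,0.58)

t = z/height = 2.25/9 = 0.25
s = 1 + (scale-1)·z/height = 1 + (1.83-1)·2.25/9 = 1.207500
θ = twist·z/height = 66°·2.25/9 = 16.5000° = 0.287979 rad
cos θ = 0.958820, sin θ = 0.284015 (intermediates below are computed at full precision and shown rounded to 5 d.p.)
v1: (-3.5,-5) → rotate → (-1.93579,-5.78815) → ×s → (-2.33747,-6.98919) → (-2.34,-6.99)
v2: (3.5,-0.5) → rotate → (3.49788,0.51464) → ×s → (4.22369,0.62143) → (4.22,0.62)
v3: (4,4.5) → rotate → (2.55721,5.45075) → ×s → (3.08783,6.58178) → (3.09,6.58)
v4: (0,0.5) → rotate → (-0.14201,0.47941) → ×s → (-0.17147,0.57889) → (-0.17,0.58)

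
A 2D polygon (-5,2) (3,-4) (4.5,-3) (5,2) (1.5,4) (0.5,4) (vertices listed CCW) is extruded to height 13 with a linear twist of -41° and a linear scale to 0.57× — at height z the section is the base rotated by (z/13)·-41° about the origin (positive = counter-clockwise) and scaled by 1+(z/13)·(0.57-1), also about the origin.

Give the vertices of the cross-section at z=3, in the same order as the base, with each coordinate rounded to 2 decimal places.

Cross-section at z=3: (-4.15,2.52) (2.07,-4.00) (3.55,-3.33) (4.74,1.04) (1.93,3.33) (1.04,3.48)

t = z/height = 3/13 = 0.230769
s = 1 + (scale-1)·z/height = 1 + (0.57-1)·3/13 = 0.900769
θ = twist·z/height = -41°·3/13 = -9.4615° = -0.165135 rad
cos θ = 0.986396, sin θ = -0.164385 (intermediates below are computed at full precision and shown rounded to 5 d.p.)
v1: (-5,2) → rotate → (-4.60321,2.79472) → ×s → (-4.14643,2.51740) → (-4.15,2.52)
v2: (3,-4) → rotate → (2.30165,-4.43874) → ×s → (2.07325,-3.99828) → (2.07,-4.00)
v3: (4.5,-3) → rotate → (3.94563,-3.69892) → ×s → (3.55410,-3.33188) → (3.55,-3.33)
v4: (5,2) → rotate → (5.26075,1.15086) → ×s → (4.73872,1.03666) → (4.74,1.04)
v5: (1.5,4) → rotate → (2.13714,3.69901) → ×s → (1.92507,3.33195) → (1.93,3.33)
v6: (0.5,4) → rotate → (1.15074,3.86339) → ×s → (1.03655,3.48002) → (1.04,3.48)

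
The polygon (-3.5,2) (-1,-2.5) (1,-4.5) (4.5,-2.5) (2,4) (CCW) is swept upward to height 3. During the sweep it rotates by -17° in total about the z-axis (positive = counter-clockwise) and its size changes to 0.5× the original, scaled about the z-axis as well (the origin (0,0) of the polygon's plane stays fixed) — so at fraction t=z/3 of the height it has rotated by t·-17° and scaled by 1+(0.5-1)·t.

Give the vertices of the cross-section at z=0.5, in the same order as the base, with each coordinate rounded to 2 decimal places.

Cross-section at z=0.5: (-3.11,1.99) (-1.03,-2.24) (0.71,-4.17) (4.01,-2.49) (2.01,3.57)

t = z/height = 0.5/3 = 0.166667
s = 1 + (scale-1)·z/height = 1 + (0.5-1)·0.5/3 = 0.916667
θ = twist·z/height = -17°·0.5/3 = -2.8333° = -0.049451 rad
cos θ = 0.998778, sin θ = -0.049431 (intermediates below are computed at full precision and shown rounded to 5 d.p.)
v1: (-3.5,2) → rotate → (-3.39686,2.17056) → ×s → (-3.11379,1.98968) → (-3.11,1.99)
v2: (-1,-2.5) → rotate → (-1.12235,-2.44751) → ×s → (-1.02883,-2.24355) → (-1.03,-2.24)
v3: (1,-4.5) → rotate → (0.77634,-4.54393) → ×s → (0.71164,-4.16527) → (0.71,-4.17)
v4: (4.5,-2.5) → rotate → (4.37092,-2.71938) → ×s → (4.00668,-2.49277) → (4.01,-2.49)
v5: (2,4) → rotate → (2.19528,3.89625) → ×s → (2.01234,3.57156) → (2.01,3.57)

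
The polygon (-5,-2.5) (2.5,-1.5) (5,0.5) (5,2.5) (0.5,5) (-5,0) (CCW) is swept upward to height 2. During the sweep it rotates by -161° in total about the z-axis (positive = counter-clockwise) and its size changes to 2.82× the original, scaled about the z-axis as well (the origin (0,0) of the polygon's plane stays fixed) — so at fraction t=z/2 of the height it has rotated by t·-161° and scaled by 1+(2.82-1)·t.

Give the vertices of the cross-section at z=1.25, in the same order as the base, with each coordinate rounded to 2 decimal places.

t = z/height = 1.25/2 = 0.625
s = 1 + (scale-1)·z/height = 1 + (2.82-1)·1.25/2 = 2.137500
θ = twist·z/height = -161°·1.25/2 = -100.6250° = -1.756238 rad
cos θ = -0.184380, sin θ = -0.982855 (intermediates below are computed at full precision and shown rounded to 5 d.p.)
v1: (-5,-2.5) → rotate → (-1.53524,5.37523) → ×s → (-3.28157,11.48954) → (-3.28,11.49)
v2: (2.5,-1.5) → rotate → (-1.93523,-2.18057) → ×s → (-4.13656,-4.66096) → (-4.14,-4.66)
v3: (5,0.5) → rotate → (-0.43047,-5.00647) → ×s → (-0.92014,-10.70132) → (-0.92,-10.70)
v4: (5,2.5) → rotate → (1.53524,-5.37523) → ×s → (3.28157,-11.48954) → (3.28,-11.49)
v5: (0.5,5) → rotate → (4.82208,-1.41333) → ×s → (10.30721,-3.02099) → (10.31,-3.02)
v6: (-5,0) → rotate → (0.92190,4.91427) → ×s → (1.97056,10.50426) → (1.97,10.50)

Cross-section at z=1.25: (-3.28,11.49) (-4.14,-4.66) (-0.92,-10.70) (3.28,-11.49) (10.31,-3.02) (1.97,10.50)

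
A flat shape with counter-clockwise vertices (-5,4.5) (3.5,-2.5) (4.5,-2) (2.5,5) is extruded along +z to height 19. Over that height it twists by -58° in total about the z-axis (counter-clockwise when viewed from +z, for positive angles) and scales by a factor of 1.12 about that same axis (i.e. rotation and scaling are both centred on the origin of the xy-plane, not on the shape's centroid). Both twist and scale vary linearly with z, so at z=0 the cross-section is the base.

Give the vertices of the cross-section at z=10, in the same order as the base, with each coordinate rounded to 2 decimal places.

Cross-section at z=10: (-2.15,6.82) (1.86,-4.18) (3.04,-4.26) (4.99,3.23)

t = z/height = 10/19 = 0.526316
s = 1 + (scale-1)·z/height = 1 + (1.12-1)·10/19 = 1.063158
θ = twist·z/height = -58°·10/19 = -30.5263° = -0.532785 rad
cos θ = 0.861396, sin θ = -0.507934 (intermediates below are computed at full precision and shown rounded to 5 d.p.)
v1: (-5,4.5) → rotate → (-2.02128,6.41595) → ×s → (-2.14894,6.82117) → (-2.15,6.82)
v2: (3.5,-2.5) → rotate → (1.74505,-3.93126) → ×s → (1.85526,-4.17955) → (1.86,-4.18)
v3: (4.5,-2) → rotate → (2.86041,-4.00850) → ×s → (3.04107,-4.26166) → (3.04,-4.26)
v4: (2.5,5) → rotate → (4.69316,3.03714) → ×s → (4.98957,3.22896) → (4.99,3.23)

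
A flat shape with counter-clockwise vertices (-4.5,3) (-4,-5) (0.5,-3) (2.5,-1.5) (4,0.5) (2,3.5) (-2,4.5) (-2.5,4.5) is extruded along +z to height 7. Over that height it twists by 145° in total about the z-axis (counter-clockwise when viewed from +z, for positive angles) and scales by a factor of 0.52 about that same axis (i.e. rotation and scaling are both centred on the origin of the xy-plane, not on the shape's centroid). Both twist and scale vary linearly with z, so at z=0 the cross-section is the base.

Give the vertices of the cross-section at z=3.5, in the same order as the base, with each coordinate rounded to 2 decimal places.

Cross-section at z=3.5: (-3.20,-2.58) (2.71,-4.04) (2.29,-0.32) (1.66,1.47) (0.55,3.01) (-2.08,2.25) (-3.72,-0.42) (-3.83,-0.78)

t = z/height = 3.5/7 = 0.5
s = 1 + (scale-1)·z/height = 1 + (0.52-1)·3.5/7 = 0.760000
θ = twist·z/height = 145°·3.5/7 = 72.5000° = 1.265364 rad
cos θ = 0.300706, sin θ = 0.953717 (intermediates below are computed at full precision and shown rounded to 5 d.p.)
v1: (-4.5,3) → rotate → (-4.21433,-3.38961) → ×s → (-3.20289,-2.57610) → (-3.20,-2.58)
v2: (-4,-5) → rotate → (3.56576,-5.31840) → ×s → (2.70998,-4.04198) → (2.71,-4.04)
v3: (0.5,-3) → rotate → (3.01150,-0.42526) → ×s → (2.28874,-0.32320) → (2.29,-0.32)
v4: (2.5,-1.5) → rotate → (2.18234,1.93323) → ×s → (1.65858,1.46926) → (1.66,1.47)
v5: (4,0.5) → rotate → (0.72596,3.96522) → ×s → (0.55173,3.01357) → (0.55,3.01)
v6: (2,3.5) → rotate → (-2.73660,2.95990) → ×s → (-2.07981,2.24953) → (-2.08,2.25)
v7: (-2,4.5) → rotate → (-4.89314,-0.55426) → ×s → (-3.71878,-0.42124) → (-3.72,-0.42)
v8: (-2.5,4.5) → rotate → (-5.04349,-1.03112) → ×s → (-3.83305,-0.78365) → (-3.83,-0.78)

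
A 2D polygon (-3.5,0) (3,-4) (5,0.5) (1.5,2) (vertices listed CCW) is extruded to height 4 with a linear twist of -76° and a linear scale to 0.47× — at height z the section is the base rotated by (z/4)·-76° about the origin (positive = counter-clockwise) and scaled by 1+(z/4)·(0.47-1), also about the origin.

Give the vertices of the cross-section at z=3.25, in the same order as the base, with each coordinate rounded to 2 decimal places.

t = z/height = 3.25/4 = 0.8125
s = 1 + (scale-1)·z/height = 1 + (0.47-1)·3.25/4 = 0.569375
θ = twist·z/height = -76°·3.25/4 = -61.7500° = -1.077741 rad
cos θ = 0.473320, sin θ = -0.880891 (intermediates below are computed at full precision and shown rounded to 5 d.p.)
v1: (-3.5,0) → rotate → (-1.65662,3.08312) → ×s → (-0.94324,1.75545) → (-0.94,1.76)
v2: (3,-4) → rotate → (-2.10360,-4.53595) → ×s → (-1.19774,-2.58266) → (-1.20,-2.58)
v3: (5,0.5) → rotate → (2.80704,-4.16779) → ×s → (1.59826,-2.37304) → (1.60,-2.37)
v4: (1.5,2) → rotate → (2.47176,-0.37470) → ×s → (1.40736,-0.21334) → (1.41,-0.21)

Cross-section at z=3.25: (-0.94,1.76) (-1.20,-2.58) (1.60,-2.37) (1.41,-0.21)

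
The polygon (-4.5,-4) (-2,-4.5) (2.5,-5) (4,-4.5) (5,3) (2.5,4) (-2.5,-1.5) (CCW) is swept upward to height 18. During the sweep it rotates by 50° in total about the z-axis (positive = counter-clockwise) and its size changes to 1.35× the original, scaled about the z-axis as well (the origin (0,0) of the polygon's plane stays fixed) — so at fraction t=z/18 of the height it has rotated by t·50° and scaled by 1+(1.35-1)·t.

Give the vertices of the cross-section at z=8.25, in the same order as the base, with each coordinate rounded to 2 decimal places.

t = z/height = 8.25/18 = 0.458333
s = 1 + (scale-1)·z/height = 1 + (1.35-1)·8.25/18 = 1.160417
θ = twist·z/height = 50°·8.25/18 = 22.9167° = 0.399971 rad
cos θ = 0.921072, sin θ = 0.389392 (intermediates below are computed at full precision and shown rounded to 5 d.p.)
v1: (-4.5,-4) → rotate → (-2.58726,-5.43655) → ×s → (-3.00230,-6.30867) → (-3.00,-6.31)
v2: (-2,-4.5) → rotate → (-0.08988,-4.92361) → ×s → (-0.10430,-5.71344) → (-0.10,-5.71)
v3: (2.5,-5) → rotate → (4.24964,-3.63188) → ×s → (4.93135,-4.21450) → (4.93,-4.21)
v4: (4,-4.5) → rotate → (5.43655,-2.58726) → ×s → (6.30867,-3.00230) → (6.31,-3.00)
v5: (5,3) → rotate → (3.43719,4.71018) → ×s → (3.98857,5.46577) → (3.99,5.47)
v6: (2.5,4) → rotate → (0.74511,4.65777) → ×s → (0.86464,5.40495) → (0.86,5.40)
v7: (-2.5,-1.5) → rotate → (-1.71859,-2.35509) → ×s → (-1.99428,-2.73288) → (-1.99,-2.73)

Cross-section at z=8.25: (-3.00,-6.31) (-0.10,-5.71) (4.93,-4.21) (6.31,-3.00) (3.99,5.47) (0.86,5.40) (-1.99,-2.73)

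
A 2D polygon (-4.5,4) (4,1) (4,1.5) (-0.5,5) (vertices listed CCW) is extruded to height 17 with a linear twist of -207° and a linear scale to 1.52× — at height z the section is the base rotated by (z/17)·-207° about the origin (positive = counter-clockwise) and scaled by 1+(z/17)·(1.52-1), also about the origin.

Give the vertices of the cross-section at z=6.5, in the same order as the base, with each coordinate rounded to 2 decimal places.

Cross-section at z=6.5: (3.69,6.20) (2.08,-4.48) (2.67,-4.37) (5.77,1.72)

t = z/height = 6.5/17 = 0.382353
s = 1 + (scale-1)·z/height = 1 + (1.52-1)·6.5/17 = 1.198824
θ = twist·z/height = -207°·6.5/17 = -79.1471° = -1.381377 rad
cos θ = 0.188289, sin θ = -0.982114 (intermediates below are computed at full precision and shown rounded to 5 d.p.)
v1: (-4.5,4) → rotate → (3.08115,5.17267) → ×s → (3.69376,6.20111) → (3.69,6.20)
v2: (4,1) → rotate → (1.73527,-3.74017) → ×s → (2.08028,-4.48380) → (2.08,-4.48)
v3: (4,1.5) → rotate → (2.22633,-3.64602) → ×s → (2.66897,-4.37094) → (2.67,-4.37)
v4: (-0.5,5) → rotate → (4.81642,1.43250) → ×s → (5.77404,1.71732) → (5.77,1.72)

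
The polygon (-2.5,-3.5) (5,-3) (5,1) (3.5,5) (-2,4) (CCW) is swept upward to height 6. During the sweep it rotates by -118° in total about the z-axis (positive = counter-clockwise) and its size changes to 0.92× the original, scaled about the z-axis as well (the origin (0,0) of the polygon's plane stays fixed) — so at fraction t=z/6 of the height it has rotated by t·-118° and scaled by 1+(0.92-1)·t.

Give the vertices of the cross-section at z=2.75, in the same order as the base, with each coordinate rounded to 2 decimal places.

t = z/height = 2.75/6 = 0.458333
s = 1 + (scale-1)·z/height = 1 + (0.92-1)·2.75/6 = 0.963333
θ = twist·z/height = -118°·2.75/6 = -54.0833° = -0.943932 rad
cos θ = 0.586608, sin θ = -0.809871 (intermediates below are computed at full precision and shown rounded to 5 d.p.)
v1: (-2.5,-3.5) → rotate → (-4.30107,-0.02845) → ×s → (-4.14336,-0.02741) → (-4.14,-0.03)
v2: (5,-3) → rotate → (0.50343,-5.80918) → ×s → (0.48497,-5.59618) → (0.48,-5.60)
v3: (5,1) → rotate → (3.74291,-3.46275) → ×s → (3.60567,-3.33578) → (3.61,-3.34)
v4: (3.5,5) → rotate → (6.10248,0.09849) → ×s → (5.87873,0.09488) → (5.88,0.09)
v5: (-2,4) → rotate → (2.06627,3.96617) → ×s → (1.99051,3.82075) → (1.99,3.82)

Cross-section at z=2.75: (-4.14,-0.03) (0.48,-5.60) (3.61,-3.34) (5.88,0.09) (1.99,3.82)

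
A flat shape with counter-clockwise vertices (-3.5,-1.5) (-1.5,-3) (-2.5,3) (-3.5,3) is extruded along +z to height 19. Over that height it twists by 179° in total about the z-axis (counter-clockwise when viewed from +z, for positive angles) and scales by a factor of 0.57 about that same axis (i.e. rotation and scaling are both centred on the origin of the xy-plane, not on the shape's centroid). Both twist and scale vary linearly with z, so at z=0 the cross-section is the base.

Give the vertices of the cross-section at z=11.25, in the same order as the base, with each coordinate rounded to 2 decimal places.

Cross-section at z=11.25: (1.79,-2.20) (2.46,-0.46) (-1.64,-2.41) (-1.43,-3.12)

t = z/height = 11.25/19 = 0.592105
s = 1 + (scale-1)·z/height = 1 + (0.57-1)·11.25/19 = 0.745395
θ = twist·z/height = 179°·11.25/19 = 105.9868° = 1.849819 rad
cos θ = -0.275417, sin θ = 0.961325 (intermediates below are computed at full precision and shown rounded to 5 d.p.)
v1: (-3.5,-1.5) → rotate → (2.40595,-2.95151) → ×s → (1.79338,-2.20004) → (1.79,-2.20)
v2: (-1.5,-3) → rotate → (3.29710,-0.61574) → ×s → (2.45764,-0.45897) → (2.46,-0.46)
v3: (-2.5,3) → rotate → (-2.19543,-3.22956) → ×s → (-1.63646,-2.40730) → (-1.64,-2.41)
v4: (-3.5,3) → rotate → (-1.92002,-4.19089) → ×s → (-1.43117,-3.12387) → (-1.43,-3.12)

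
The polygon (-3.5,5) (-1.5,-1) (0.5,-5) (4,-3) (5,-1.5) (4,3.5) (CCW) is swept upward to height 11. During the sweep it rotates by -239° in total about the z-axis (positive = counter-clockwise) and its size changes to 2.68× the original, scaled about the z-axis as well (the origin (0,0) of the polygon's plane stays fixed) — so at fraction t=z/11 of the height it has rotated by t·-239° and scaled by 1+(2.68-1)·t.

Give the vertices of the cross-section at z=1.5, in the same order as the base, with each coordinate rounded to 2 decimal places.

t = z/height = 1.5/11 = 0.136364
s = 1 + (scale-1)·z/height = 1 + (2.68-1)·1.5/11 = 1.229091
θ = twist·z/height = -239°·1.5/11 = -32.5909° = -0.568819 rad
cos θ = 0.842538, sin θ = -0.538637 (intermediates below are computed at full precision and shown rounded to 5 d.p.)
v1: (-3.5,5) → rotate → (-0.25570,6.09792) → ×s → (-0.31427,7.49490) → (-0.31,7.49)
v2: (-1.5,-1) → rotate → (-1.80244,-0.03458) → ×s → (-2.21537,-0.04250) → (-2.22,-0.04)
v3: (0.5,-5) → rotate → (-2.27192,-4.48201) → ×s → (-2.79239,-5.50880) → (-2.79,-5.51)
v4: (4,-3) → rotate → (1.75424,-4.68216) → ×s → (2.15612,-5.75480) → (2.16,-5.75)
v5: (5,-1.5) → rotate → (3.40473,-3.95699) → ×s → (4.18473,-4.86350) → (4.18,-4.86)
v6: (4,3.5) → rotate → (5.25538,0.79433) → ×s → (6.45934,0.97631) → (6.46,0.98)

Cross-section at z=1.5: (-0.31,7.49) (-2.22,-0.04) (-2.79,-5.51) (2.16,-5.75) (4.18,-4.86) (6.46,0.98)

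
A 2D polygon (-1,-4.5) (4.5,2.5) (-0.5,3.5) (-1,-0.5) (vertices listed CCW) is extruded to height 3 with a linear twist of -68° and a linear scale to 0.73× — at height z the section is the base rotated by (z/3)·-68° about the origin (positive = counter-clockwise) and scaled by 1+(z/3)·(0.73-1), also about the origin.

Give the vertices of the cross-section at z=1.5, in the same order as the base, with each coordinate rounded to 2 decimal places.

Cross-section at z=1.5: (-2.89,-2.74) (4.44,-0.38) (1.33,2.75) (-0.96,0.13)

t = z/height = 1.5/3 = 0.5
s = 1 + (scale-1)·z/height = 1 + (0.73-1)·1.5/3 = 0.865000
θ = twist·z/height = -68°·1.5/3 = -34.0000° = -0.593412 rad
cos θ = 0.829038, sin θ = -0.559193 (intermediates below are computed at full precision and shown rounded to 5 d.p.)
v1: (-1,-4.5) → rotate → (-3.34541,-3.17148) → ×s → (-2.89378,-2.74333) → (-2.89,-2.74)
v2: (4.5,2.5) → rotate → (5.12865,-0.44377) → ×s → (4.43628,-0.38386) → (4.44,-0.38)
v3: (-0.5,3.5) → rotate → (1.54266,3.18123) → ×s → (1.33440,2.75176) → (1.33,2.75)
v4: (-1,-0.5) → rotate → (-1.10863,0.14467) → ×s → (-0.95897,0.12514) → (-0.96,0.13)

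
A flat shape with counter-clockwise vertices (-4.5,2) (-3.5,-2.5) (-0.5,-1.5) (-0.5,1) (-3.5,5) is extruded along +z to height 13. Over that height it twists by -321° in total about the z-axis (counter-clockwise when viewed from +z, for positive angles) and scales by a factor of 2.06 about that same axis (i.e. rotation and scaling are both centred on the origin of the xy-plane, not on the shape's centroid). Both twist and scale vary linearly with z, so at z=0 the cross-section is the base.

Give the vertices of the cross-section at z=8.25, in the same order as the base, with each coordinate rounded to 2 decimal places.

Cross-section at z=8.25: (5.55,-6.09) (7.04,1.47) (1.77,1.96) (0.09,-1.87) (2.00,-10.01)

t = z/height = 8.25/13 = 0.634615
s = 1 + (scale-1)·z/height = 1 + (2.06-1)·8.25/13 = 1.672692
θ = twist·z/height = -321°·8.25/13 = -203.7115° = -3.555437 rad
cos θ = -0.915582, sin θ = 0.402132 (intermediates below are computed at full precision and shown rounded to 5 d.p.)
v1: (-4.5,2) → rotate → (3.31585,-3.64076) → ×s → (5.54640,-6.08987) → (5.55,-6.09)
v2: (-3.5,-2.5) → rotate → (4.20987,0.88149) → ×s → (7.04181,1.47446) → (7.04,1.47)
v3: (-0.5,-1.5) → rotate → (1.06099,1.17231) → ×s → (1.77471,1.96091) → (1.77,1.96)
v4: (-0.5,1) → rotate → (0.05566,-1.11665) → ×s → (0.09310,-1.86781) → (0.09,-1.87)
v5: (-3.5,5) → rotate → (1.19387,-5.98537) → ×s → (1.99699,-10.01168) → (2.00,-10.01)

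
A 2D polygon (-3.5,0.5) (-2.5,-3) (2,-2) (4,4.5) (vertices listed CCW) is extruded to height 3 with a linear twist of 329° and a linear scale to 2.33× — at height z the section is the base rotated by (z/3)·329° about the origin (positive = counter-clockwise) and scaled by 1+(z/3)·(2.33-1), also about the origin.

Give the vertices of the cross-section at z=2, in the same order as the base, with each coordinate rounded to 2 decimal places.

t = z/height = 2/3 = 0.666667
s = 1 + (scale-1)·z/height = 1 + (2.33-1)·2/3 = 1.886667
θ = twist·z/height = 329°·2/3 = 219.3333° = 3.828089 rad
cos θ = -0.773472, sin θ = -0.633831 (intermediates below are computed at full precision and shown rounded to 5 d.p.)
v1: (-3.5,0.5) → rotate → (3.02407,1.83167) → ×s → (5.70540,3.45576) → (5.71,3.46)
v2: (-2.5,-3) → rotate → (0.03219,3.90499) → ×s → (0.06072,7.36742) → (0.06,7.37)
v3: (2,-2) → rotate → (-2.81461,0.27928) → ×s → (-5.31022,0.52691) → (-5.31,0.53)
v4: (4,4.5) → rotate → (-0.24165,-6.01595) → ×s → (-0.45591,-11.35008) → (-0.46,-11.35)

Cross-section at z=2: (5.71,3.46) (0.06,7.37) (-5.31,0.53) (-0.46,-11.35)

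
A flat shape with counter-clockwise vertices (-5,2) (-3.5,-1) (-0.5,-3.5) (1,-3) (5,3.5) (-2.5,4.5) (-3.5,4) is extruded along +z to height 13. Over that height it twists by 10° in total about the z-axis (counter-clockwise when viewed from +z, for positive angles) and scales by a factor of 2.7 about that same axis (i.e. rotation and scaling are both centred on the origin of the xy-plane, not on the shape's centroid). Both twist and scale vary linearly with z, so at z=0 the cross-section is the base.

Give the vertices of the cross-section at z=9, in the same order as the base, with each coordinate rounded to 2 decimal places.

Cross-section at z=9: (-11.33,3.01) (-7.30,-3.08) (-0.16,-7.69) (2.95,-6.22) (9.89,8.88) (-6.58,9.07) (-8.61,7.73)

t = z/height = 9/13 = 0.692308
s = 1 + (scale-1)·z/height = 1 + (2.7-1)·9/13 = 2.176923
θ = twist·z/height = 10°·9/13 = 6.9231° = 0.120830 rad
cos θ = 0.992709, sin θ = 0.120537 (intermediates below are computed at full precision and shown rounded to 5 d.p.)
v1: (-5,2) → rotate → (-5.20462,1.38273) → ×s → (-11.33005,3.01011) → (-11.33,3.01)
v2: (-3.5,-1) → rotate → (-3.35394,-1.41459) → ×s → (-7.30128,-3.07945) → (-7.30,-3.08)
v3: (-0.5,-3.5) → rotate → (-0.07448,-3.53475) → ×s → (-0.16213,-7.69488) → (-0.16,-7.69)
v4: (1,-3) → rotate → (1.35432,-2.85759) → ×s → (2.94825,-6.22075) → (2.95,-6.22)
v5: (5,3.5) → rotate → (4.54167,4.07716) → ×s → (9.88686,8.87567) → (9.89,8.88)
v6: (-2.5,4.5) → rotate → (-3.02419,4.16585) → ×s → (-6.58342,9.06873) → (-6.58,9.07)
v7: (-3.5,4) → rotate → (-3.95663,3.54896) → ×s → (-8.61327,7.72581) → (-8.61,7.73)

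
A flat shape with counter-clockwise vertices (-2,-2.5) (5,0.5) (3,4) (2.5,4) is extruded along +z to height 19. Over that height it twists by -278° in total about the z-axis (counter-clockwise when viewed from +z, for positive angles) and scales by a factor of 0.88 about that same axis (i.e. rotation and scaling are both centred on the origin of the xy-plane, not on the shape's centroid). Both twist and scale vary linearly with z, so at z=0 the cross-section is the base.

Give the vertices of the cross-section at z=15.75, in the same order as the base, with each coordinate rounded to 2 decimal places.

Cross-section at z=15.75: (2.88,0.04) (-3.21,3.18) (-4.50,-0.21) (-4.21,-0.56)

t = z/height = 15.75/19 = 0.828947
s = 1 + (scale-1)·z/height = 1 + (0.88-1)·15.75/19 = 0.900526
θ = twist·z/height = -278°·15.75/19 = -230.4474° = -4.022065 rad
cos θ = -0.636787, sin θ = 0.771040 (intermediates below are computed at full precision and shown rounded to 5 d.p.)
v1: (-2,-2.5) → rotate → (3.20117,0.04989) → ×s → (2.88274,0.04492) → (2.88,0.04)
v2: (5,0.5) → rotate → (-3.56945,3.53681) → ×s → (-3.21439,3.18499) → (-3.21,3.18)
v3: (3,4) → rotate → (-4.99452,-0.23403) → ×s → (-4.49770,-0.21075) → (-4.50,-0.21)
v4: (2.5,4) → rotate → (-4.67613,-0.61955) → ×s → (-4.21098,-0.55792) → (-4.21,-0.56)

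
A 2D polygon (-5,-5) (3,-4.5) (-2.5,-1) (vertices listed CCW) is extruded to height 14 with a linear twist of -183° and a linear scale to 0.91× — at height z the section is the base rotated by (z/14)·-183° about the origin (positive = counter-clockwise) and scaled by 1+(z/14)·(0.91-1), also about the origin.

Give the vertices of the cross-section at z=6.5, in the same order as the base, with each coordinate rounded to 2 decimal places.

t = z/height = 6.5/14 = 0.464286
s = 1 + (scale-1)·z/height = 1 + (0.91-1)·6.5/14 = 0.958214
θ = twist·z/height = -183°·6.5/14 = -84.9643° = -1.482907 rad
cos θ = 0.087777, sin θ = -0.996140 (intermediates below are computed at full precision and shown rounded to 5 d.p.)
v1: (-5,-5) → rotate → (-5.41958,4.54182) → ×s → (-5.19312,4.35203) → (-5.19,4.35)
v2: (3,-4.5) → rotate → (-4.21930,-3.38342) → ×s → (-4.04299,-3.24204) → (-4.04,-3.24)
v3: (-2.5,-1) → rotate → (-1.21558,2.40257) → ×s → (-1.16479,2.30218) → (-1.16,2.30)

Cross-section at z=6.5: (-5.19,4.35) (-4.04,-3.24) (-1.16,2.30)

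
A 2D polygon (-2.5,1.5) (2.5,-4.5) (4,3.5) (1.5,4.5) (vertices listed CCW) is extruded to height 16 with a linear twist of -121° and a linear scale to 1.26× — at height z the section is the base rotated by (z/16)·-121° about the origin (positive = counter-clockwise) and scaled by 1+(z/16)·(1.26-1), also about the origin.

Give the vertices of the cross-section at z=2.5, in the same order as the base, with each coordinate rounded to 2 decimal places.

t = z/height = 2.5/16 = 0.15625
s = 1 + (scale-1)·z/height = 1 + (1.26-1)·2.5/16 = 1.040625
θ = twist·z/height = -121°·2.5/16 = -18.9063° = -0.329976 rad
cos θ = 0.946050, sin θ = -0.324021 (intermediates below are computed at full precision and shown rounded to 5 d.p.)
v1: (-2.5,1.5) → rotate → (-1.87909,2.22913) → ×s → (-1.95543,2.31968) → (-1.96,2.32)
v2: (2.5,-4.5) → rotate → (0.90703,-5.06728) → ×s → (0.94388,-5.27313) → (0.94,-5.27)
v3: (4,3.5) → rotate → (4.91827,2.01509) → ×s → (5.11808,2.09696) → (5.12,2.10)
v4: (1.5,4.5) → rotate → (2.87717,3.77119) → ×s → (2.99405,3.92440) → (2.99,3.92)

Cross-section at z=2.5: (-1.96,2.32) (0.94,-5.27) (5.12,2.10) (2.99,3.92)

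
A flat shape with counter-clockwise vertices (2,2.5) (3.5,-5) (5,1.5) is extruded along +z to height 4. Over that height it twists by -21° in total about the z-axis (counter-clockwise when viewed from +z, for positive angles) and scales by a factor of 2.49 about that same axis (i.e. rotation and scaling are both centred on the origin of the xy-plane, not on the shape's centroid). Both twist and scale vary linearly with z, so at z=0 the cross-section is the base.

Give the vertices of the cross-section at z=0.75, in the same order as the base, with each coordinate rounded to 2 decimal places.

Cross-section at z=0.75: (2.77,3.02) (4.03,-6.69) (6.51,1.48)

t = z/height = 0.75/4 = 0.1875
s = 1 + (scale-1)·z/height = 1 + (2.49-1)·0.75/4 = 1.279375
θ = twist·z/height = -21°·0.75/4 = -3.9375° = -0.068722 rad
cos θ = 0.997640, sin θ = -0.068668 (intermediates below are computed at full precision and shown rounded to 5 d.p.)
v1: (2,2.5) → rotate → (2.16695,2.35676) → ×s → (2.77234,3.01518) → (2.77,3.02)
v2: (3.5,-5) → rotate → (3.14840,-5.22854) → ×s → (4.02798,-6.68926) → (4.03,-6.69)
v3: (5,1.5) → rotate → (5.09120,1.15312) → ×s → (6.51355,1.47527) → (6.51,1.48)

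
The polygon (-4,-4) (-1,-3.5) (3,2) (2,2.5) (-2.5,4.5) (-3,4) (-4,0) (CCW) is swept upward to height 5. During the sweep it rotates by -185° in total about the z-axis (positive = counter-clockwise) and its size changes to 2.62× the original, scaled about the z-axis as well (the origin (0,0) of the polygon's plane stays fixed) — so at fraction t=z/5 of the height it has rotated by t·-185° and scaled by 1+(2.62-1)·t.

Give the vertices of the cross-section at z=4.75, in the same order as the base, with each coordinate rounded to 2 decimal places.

Cross-section at z=4.75: (9.38,10.88) (1.87,9.05) (-7.22,-5.63) (-4.59,-6.71) (7.18,-10.92) (8.35,-9.56) (10.13,0.75)

t = z/height = 4.75/5 = 0.95
s = 1 + (scale-1)·z/height = 1 + (2.62-1)·4.75/5 = 2.539000
θ = twist·z/height = -185°·4.75/5 = -175.7500° = -3.067416 rad
cos θ = -0.997250, sin θ = -0.074108 (intermediates below are computed at full precision and shown rounded to 5 d.p.)
v1: (-4,-4) → rotate → (3.69257,4.28543) → ×s → (9.37543,10.88072) → (9.38,10.88)
v2: (-1,-3.5) → rotate → (0.73787,3.56448) → ×s → (1.87345,9.05023) → (1.87,9.05)
v3: (3,2) → rotate → (-2.84353,-2.21683) → ×s → (-7.21973,-5.62852) → (-7.22,-5.63)
v4: (2,2.5) → rotate → (-1.80923,-2.64134) → ×s → (-4.59363,-6.70637) → (-4.59,-6.71)
v5: (-2.5,4.5) → rotate → (2.82661,-4.30235) → ×s → (7.17677,-10.92368) → (7.18,-10.92)
v6: (-3,4) → rotate → (3.28818,-3.76668) → ×s → (8.34870,-9.56359) → (8.35,-9.56)
v7: (-4,0) → rotate → (3.98900,0.29643) → ×s → (10.12807,0.75265) → (10.13,0.75)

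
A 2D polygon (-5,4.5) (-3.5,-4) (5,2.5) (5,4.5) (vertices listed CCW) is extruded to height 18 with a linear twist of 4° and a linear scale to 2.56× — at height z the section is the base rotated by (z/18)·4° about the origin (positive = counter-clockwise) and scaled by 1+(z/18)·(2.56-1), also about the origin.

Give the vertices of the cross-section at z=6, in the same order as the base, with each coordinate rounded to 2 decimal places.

t = z/height = 6/18 = 0.333333
s = 1 + (scale-1)·z/height = 1 + (2.56-1)·6/18 = 1.520000
θ = twist·z/height = 4°·6/18 = 1.3333° = 0.023271 rad
cos θ = 0.999729, sin θ = 0.023269 (intermediates below are computed at full precision and shown rounded to 5 d.p.)
v1: (-5,4.5) → rotate → (-5.10336,4.38244) → ×s → (-7.75710,6.66130) → (-7.76,6.66)
v2: (-3.5,-4) → rotate → (-3.40598,-4.08036) → ×s → (-5.17708,-6.20214) → (-5.18,-6.20)
v3: (5,2.5) → rotate → (4.94047,2.61567) → ×s → (7.50952,3.97582) → (7.51,3.98)
v4: (5,4.5) → rotate → (4.89394,4.61513) → ×s → (7.43878,7.01499) → (7.44,7.01)

Cross-section at z=6: (-7.76,6.66) (-5.18,-6.20) (7.51,3.98) (7.44,7.01)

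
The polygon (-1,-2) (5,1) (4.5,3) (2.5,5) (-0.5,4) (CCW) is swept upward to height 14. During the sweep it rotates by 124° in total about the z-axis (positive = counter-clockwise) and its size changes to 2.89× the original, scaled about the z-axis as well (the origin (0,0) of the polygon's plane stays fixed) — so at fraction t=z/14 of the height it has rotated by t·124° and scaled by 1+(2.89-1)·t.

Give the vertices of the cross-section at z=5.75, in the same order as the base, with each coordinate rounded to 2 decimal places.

Cross-section at z=5.75: (1.64,-3.62) (4.22,8.01) (0.90,9.56) (-4.10,9.05) (-6.08,3.79)

t = z/height = 5.75/14 = 0.410714
s = 1 + (scale-1)·z/height = 1 + (2.89-1)·5.75/14 = 1.776250
θ = twist·z/height = 124°·5.75/14 = 50.9286° = 0.888871 rad
cos θ = 0.630289, sin θ = 0.776361 (intermediates below are computed at full precision and shown rounded to 5 d.p.)
v1: (-1,-2) → rotate → (0.92243,-2.03694) → ×s → (1.63847,-3.61811) → (1.64,-3.62)
v2: (5,1) → rotate → (2.37508,4.51209) → ×s → (4.21874,8.01460) → (4.22,8.01)
v3: (4.5,3) → rotate → (0.50722,5.38449) → ×s → (0.90094,9.56420) → (0.90,9.56)
v4: (2.5,5) → rotate → (-2.30608,5.09235) → ×s → (-4.09618,9.04528) → (-4.10,9.05)
v5: (-0.5,4) → rotate → (-3.42059,2.13297) → ×s → (-6.07582,3.78870) → (-6.08,3.79)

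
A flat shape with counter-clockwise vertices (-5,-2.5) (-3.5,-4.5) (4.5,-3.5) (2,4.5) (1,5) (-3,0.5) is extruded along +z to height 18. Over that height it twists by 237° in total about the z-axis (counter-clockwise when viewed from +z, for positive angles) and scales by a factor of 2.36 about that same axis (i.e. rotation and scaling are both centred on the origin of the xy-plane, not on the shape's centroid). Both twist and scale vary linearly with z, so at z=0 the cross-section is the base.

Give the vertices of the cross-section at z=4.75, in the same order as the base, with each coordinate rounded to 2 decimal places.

t = z/height = 4.75/18 = 0.263889
s = 1 + (scale-1)·z/height = 1 + (2.36-1)·4.75/18 = 1.358889
θ = twist·z/height = 237°·4.75/18 = 62.5417° = 1.091558 rad
cos θ = 0.461103, sin θ = 0.887346 (intermediates below are computed at full precision and shown rounded to 5 d.p.)
v1: (-5,-2.5) → rotate → (-0.08715,-5.58949) → ×s → (-0.11843,-7.59550) → (-0.12,-7.60)
v2: (-3.5,-4.5) → rotate → (2.37920,-5.18068) → ×s → (3.23306,-7.03997) → (3.23,-7.04)
v3: (4.5,-3.5) → rotate → (5.18068,2.37920) → ×s → (7.03997,3.23306) → (7.04,3.23)
v4: (2,4.5) → rotate → (-3.07085,3.84966) → ×s → (-4.17295,5.23126) → (-4.17,5.23)
v5: (1,5) → rotate → (-3.97563,3.19286) → ×s → (-5.40244,4.33875) → (-5.40,4.34)
v6: (-3,0.5) → rotate → (-1.82698,-2.43149) → ×s → (-2.48267,-3.30412) → (-2.48,-3.30)

Cross-section at z=4.75: (-0.12,-7.60) (3.23,-7.04) (7.04,3.23) (-4.17,5.23) (-5.40,4.34) (-2.48,-3.30)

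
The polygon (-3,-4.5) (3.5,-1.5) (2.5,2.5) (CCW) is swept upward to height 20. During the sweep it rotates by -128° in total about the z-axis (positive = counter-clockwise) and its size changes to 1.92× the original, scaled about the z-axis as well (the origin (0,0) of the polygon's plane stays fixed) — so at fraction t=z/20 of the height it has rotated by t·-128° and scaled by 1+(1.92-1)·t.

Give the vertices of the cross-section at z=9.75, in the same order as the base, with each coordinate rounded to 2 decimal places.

t = z/height = 9.75/20 = 0.4875
s = 1 + (scale-1)·z/height = 1 + (1.92-1)·9.75/20 = 1.448500
θ = twist·z/height = -128°·9.75/20 = -62.4000° = -1.089085 rad
cos θ = 0.463296, sin θ = -0.886204 (intermediates below are computed at full precision and shown rounded to 5 d.p.)
v1: (-3,-4.5) → rotate → (-5.37780,0.57378) → ×s → (-7.78975,0.83112) → (-7.79,0.83)
v2: (3.5,-1.5) → rotate → (0.29223,-3.79666) → ×s → (0.42330,-5.49946) → (0.42,-5.50)
v3: (2.5,2.5) → rotate → (3.37375,-1.05727) → ×s → (4.88688,-1.53145) → (4.89,-1.53)

Cross-section at z=9.75: (-7.79,0.83) (0.42,-5.50) (4.89,-1.53)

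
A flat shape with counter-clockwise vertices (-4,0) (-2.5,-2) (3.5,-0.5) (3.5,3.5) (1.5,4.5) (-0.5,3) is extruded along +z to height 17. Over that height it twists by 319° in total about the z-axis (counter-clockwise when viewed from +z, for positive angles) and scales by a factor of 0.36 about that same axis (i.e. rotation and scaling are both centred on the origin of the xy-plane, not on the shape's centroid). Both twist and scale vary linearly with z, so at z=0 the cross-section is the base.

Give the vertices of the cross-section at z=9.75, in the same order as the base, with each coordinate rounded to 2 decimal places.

t = z/height = 9.75/17 = 0.573529
s = 1 + (scale-1)·z/height = 1 + (0.36-1)·9.75/17 = 0.632941
θ = twist·z/height = 319°·9.75/17 = 182.9559° = 3.193183 rad
cos θ = -0.998670, sin θ = -0.051567 (intermediates below are computed at full precision and shown rounded to 5 d.p.)
v1: (-4,0) → rotate → (3.99468,0.20627) → ×s → (2.52840,0.13056) → (2.53,0.13)
v2: (-2.5,-2) → rotate → (2.39354,2.12626) → ×s → (1.51497,1.34580) → (1.51,1.35)
v3: (3.5,-0.5) → rotate → (-3.52113,0.31885) → ×s → (-2.22867,0.20181) → (-2.23,0.20)
v4: (3.5,3.5) → rotate → (-3.31486,-3.67583) → ×s → (-2.09811,-2.32658) → (-2.10,-2.33)
v5: (1.5,4.5) → rotate → (-1.26595,-4.57136) → ×s → (-0.80127,-2.89340) → (-0.80,-2.89)
v6: (-0.5,3) → rotate → (0.65404,-2.97023) → ×s → (0.41397,-1.87998) → (0.41,-1.88)

Cross-section at z=9.75: (2.53,0.13) (1.51,1.35) (-2.23,0.20) (-2.10,-2.33) (-0.80,-2.89) (0.41,-1.88)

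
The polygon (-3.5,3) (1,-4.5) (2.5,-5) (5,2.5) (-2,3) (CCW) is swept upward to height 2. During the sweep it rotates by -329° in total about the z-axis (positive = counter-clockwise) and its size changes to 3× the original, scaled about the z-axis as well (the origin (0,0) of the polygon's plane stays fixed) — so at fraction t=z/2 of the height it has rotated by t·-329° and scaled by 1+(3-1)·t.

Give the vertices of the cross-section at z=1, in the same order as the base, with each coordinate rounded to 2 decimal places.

t = z/height = 1/2 = 0.5
s = 1 + (scale-1)·z/height = 1 + (3-1)·1/2 = 2.000000
θ = twist·z/height = -329°·1/2 = -164.5000° = -2.871067 rad
cos θ = -0.963630, sin θ = -0.267238 (intermediates below are computed at full precision and shown rounded to 5 d.p.)
v1: (-3.5,3) → rotate → (4.17442,-1.95556) → ×s → (8.34884,-3.91111) → (8.35,-3.91)
v2: (1,-4.5) → rotate → (-2.16620,4.06910) → ×s → (-4.33241,8.13820) → (-4.33,8.14)
v3: (2.5,-5) → rotate → (-3.74527,4.15006) → ×s → (-7.49054,8.30011) → (-7.49,8.30)
v4: (5,2.5) → rotate → (-4.15006,-3.74527) → ×s → (-8.30011,-7.49054) → (-8.30,-7.49)
v5: (-2,3) → rotate → (2.72898,-2.35641) → ×s → (5.45795,-4.71283) → (5.46,-4.71)

Cross-section at z=1: (8.35,-3.91) (-4.33,8.14) (-7.49,8.30) (-8.30,-7.49) (5.46,-4.71)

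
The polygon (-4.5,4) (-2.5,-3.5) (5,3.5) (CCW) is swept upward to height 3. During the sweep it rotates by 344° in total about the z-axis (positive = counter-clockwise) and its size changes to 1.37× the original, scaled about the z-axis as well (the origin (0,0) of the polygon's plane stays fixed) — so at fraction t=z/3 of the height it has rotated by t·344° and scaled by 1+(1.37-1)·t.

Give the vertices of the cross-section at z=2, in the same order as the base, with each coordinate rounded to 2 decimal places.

Cross-section at z=2: (7.44,1.01) (-1.28,5.21) (-0.75,-7.57)

t = z/height = 2/3 = 0.666667
s = 1 + (scale-1)·z/height = 1 + (1.37-1)·2/3 = 1.246667
θ = twist·z/height = 344°·2/3 = 229.3333° = 4.002622 rad
cos θ = -0.651657, sin θ = -0.758514 (intermediates below are computed at full precision and shown rounded to 5 d.p.)
v1: (-4.5,4) → rotate → (5.96651,0.80668) → ×s → (7.43825,1.00566) → (7.44,1.01)
v2: (-2.5,-3.5) → rotate → (-1.02565,4.17708) → ×s → (-1.27865,5.20743) → (-1.28,5.21)
v3: (5,3.5) → rotate → (-0.60349,-6.07337) → ×s → (-0.75235,-7.57147) → (-0.75,-7.57)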